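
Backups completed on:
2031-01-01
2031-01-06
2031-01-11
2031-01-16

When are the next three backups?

2031-01-21, 2031-01-26, 2031-01-31

Gaps between consecutive events: 5, 5, 5 days — a constant 5-day interval.
2031-01-16 + 5 days = 2031-01-21.
2031-01-21 + 5 days = 2031-01-26.
2031-01-26 + 5 days = 2031-01-31.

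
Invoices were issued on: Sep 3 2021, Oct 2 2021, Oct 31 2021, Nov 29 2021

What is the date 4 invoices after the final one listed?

Gaps between consecutive events: 29, 29, 29 days — a constant 29-day interval.
Nov 29 2021 + 29 days = Dec 28 2021.
Dec 28 2021 + 29 days = Jan 26 2022.
Jan 26 2022 + 29 days = Feb 24 2022.
Feb 24 2022 + 29 days = Mar 25 2022.

Mar 25 2022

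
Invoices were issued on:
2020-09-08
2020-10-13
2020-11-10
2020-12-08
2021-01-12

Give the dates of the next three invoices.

Gaps: 35, 28, 28, 35 days — a mix of 28 and 35. Every date is a Tuesday.
Each is the 2nd Tuesday of its month.
2nd Tuesday of February 2021: 2021-02-09.
March 2021 — 2nd Tuesday is 2021-03-09.
April 2021 — 2nd Tuesday is 2021-04-13.

2021-02-09, 2021-03-09, 2021-04-13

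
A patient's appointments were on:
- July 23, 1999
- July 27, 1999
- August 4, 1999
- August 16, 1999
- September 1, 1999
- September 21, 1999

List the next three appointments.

Gaps: 4, 8, 12, 16, 20 days — each gap is 4 larger than the previous one.
Next gap: 24 days. September 21, 1999 + 24 days = October 15, 1999.
Next gap: 28 days. October 15, 1999 + 28 days = November 12, 1999.
Next gap: 32 days. November 12, 1999 + 32 days = December 14, 1999.

October 15, 1999; November 12, 1999; December 14, 1999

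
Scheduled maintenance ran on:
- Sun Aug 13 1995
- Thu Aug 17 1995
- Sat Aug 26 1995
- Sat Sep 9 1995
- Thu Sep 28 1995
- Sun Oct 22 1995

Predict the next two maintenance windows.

Intervals are 4, 9, 14, 19, 24 days — an arithmetic progression with common difference 5.
Next gap: 29 days. Sun Oct 22 1995 + 29 days = Mon Nov 20 1995.
Next gap: 34 days. Mon Nov 20 1995 + 34 days = Sun Dec 24 1995.

Mon Nov 20 1995, Sun Dec 24 1995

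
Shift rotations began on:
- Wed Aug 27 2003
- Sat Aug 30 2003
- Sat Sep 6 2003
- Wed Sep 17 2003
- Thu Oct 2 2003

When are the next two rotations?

The spacing grows by 4 each time: 3, 7, 11, 15 days.
Next gap: 19 days. Thu Oct 2 2003 + 19 days = Tue Oct 21 2003.
Next gap: 23 days. Tue Oct 21 2003 + 23 days = Thu Nov 13 2003.

Tue Oct 21 2003, Thu Nov 13 2003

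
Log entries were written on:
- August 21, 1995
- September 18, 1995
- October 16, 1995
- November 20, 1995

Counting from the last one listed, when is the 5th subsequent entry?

April 15, 1996

These are Mondays at 28- or 35-day spacing (28, 28, 35).
The pattern: 3rd Monday of the month.
December 1995 — 3rd Monday is December 18, 1995.
3rd Monday of January 1996: January 15, 1996.
3rd Monday of February 1996: February 19, 1996.
3rd Monday of March 1996: March 18, 1996.
3rd Monday of April 1996: April 15, 1996.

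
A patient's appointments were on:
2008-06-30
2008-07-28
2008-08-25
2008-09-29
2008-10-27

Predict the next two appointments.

2008-11-24, 2008-12-29

Every date is a Monday; gaps 28, 28, 35, 28 days.
Each is the last Monday of its month (at least one falls on the 29th or later, ruling out '4th Monday').
Last Monday of November 2008: 2008-11-24.
Last Monday of December 2008: 2008-12-29.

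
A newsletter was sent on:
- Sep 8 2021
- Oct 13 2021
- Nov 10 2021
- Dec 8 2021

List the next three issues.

These are Wednesdays at 28- or 35-day spacing (35, 28, 28).
The pattern: 2nd Wednesday of the month.
2nd Wednesday of January 2022: Jan 12 2022.
February 2022 — 2nd Wednesday is Feb 9 2022.
2nd Wednesday of March 2022: Mar 9 2022.

Jan 12 2022, Feb 9 2022, Mar 9 2022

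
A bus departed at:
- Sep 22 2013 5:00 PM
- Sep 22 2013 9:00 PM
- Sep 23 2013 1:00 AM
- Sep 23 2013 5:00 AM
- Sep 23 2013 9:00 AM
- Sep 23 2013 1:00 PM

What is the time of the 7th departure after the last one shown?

Sep 24 2013 5:00 PM

Gaps: 4, 4, 4, 4, 4 hours — each event is 4 hours after the previous one.
Sep 23 2013 1:00 PM + 4 h = Sep 23 2013 5:00 PM.
Sep 23 2013 5:00 PM + 4 h = Sep 23 2013 9:00 PM.
Sep 23 2013 9:00 PM + 4 h = Sep 24 2013 1:00 AM.
Sep 24 2013 1:00 AM + 4 h = Sep 24 2013 5:00 AM.
Sep 24 2013 5:00 AM + 4 h = Sep 24 2013 9:00 AM.
Sep 24 2013 9:00 AM + 4 h = Sep 24 2013 1:00 PM.
Sep 24 2013 1:00 PM + 4 h = Sep 24 2013 5:00 PM.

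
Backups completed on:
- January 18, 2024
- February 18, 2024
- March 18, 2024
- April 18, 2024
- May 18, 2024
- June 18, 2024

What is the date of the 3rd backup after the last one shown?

September 18, 2024

The day-of-month is always 18 (31, 29, 31, 30, 31 days between events).
So this recurs on the 18th of each month.
July 2024: July 18, 2024.
August 2024: August 18, 2024.
September 2024: September 18, 2024.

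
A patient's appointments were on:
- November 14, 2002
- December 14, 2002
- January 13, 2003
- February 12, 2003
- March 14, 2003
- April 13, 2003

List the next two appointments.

May 13, 2003; June 12, 2003

The spacing is 30, 30, 30, 30, 30 days — always 30 days.
April 13, 2003 + 30 days = May 13, 2003.
May 13, 2003 + 30 days = June 12, 2003.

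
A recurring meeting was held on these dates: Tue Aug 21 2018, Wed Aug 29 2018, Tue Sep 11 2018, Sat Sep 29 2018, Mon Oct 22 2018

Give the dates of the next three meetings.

Mon Nov 19 2018, Sat Dec 22 2018, Tue Jan 29 2019

The spacing grows by 5 each time: 8, 13, 18, 23 days.
Next gap: 28 days. Mon Oct 22 2018 + 28 days = Mon Nov 19 2018.
Next gap: 33 days. Mon Nov 19 2018 + 33 days = Sat Dec 22 2018.
Next gap: 38 days. Sat Dec 22 2018 + 38 days = Tue Jan 29 2019.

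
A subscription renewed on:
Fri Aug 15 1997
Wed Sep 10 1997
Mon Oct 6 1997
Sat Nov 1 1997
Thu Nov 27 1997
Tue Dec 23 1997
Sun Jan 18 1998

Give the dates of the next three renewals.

Fri Feb 13 1998, Wed Mar 11 1998, Mon Apr 6 1998

The spacing is 26, 26, 26, 26, 26, 26 days — always 26 days.
Sun Jan 18 1998 + 26 days = Fri Feb 13 1998.
Fri Feb 13 1998 + 26 days = Wed Mar 11 1998.
Wed Mar 11 1998 + 26 days = Mon Apr 6 1998.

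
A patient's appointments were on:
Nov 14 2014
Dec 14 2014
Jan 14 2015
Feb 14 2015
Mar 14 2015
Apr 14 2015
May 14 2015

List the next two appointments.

Jun 14 2015, Jul 14 2015

Each date is the 14th; the gaps (30, 31, 31, 28, 31, 30) track the month lengths.
The rule is the 14th of each month.
Next: June 2015 → Jun 14 2015.
July 2015: Jul 14 2015.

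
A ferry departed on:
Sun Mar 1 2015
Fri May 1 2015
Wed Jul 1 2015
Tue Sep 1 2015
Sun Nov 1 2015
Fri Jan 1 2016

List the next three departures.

Tue Mar 1 2016, Sun May 1 2016, Fri Jul 1 2016

The day-of-month is always 1 (61, 61, 62, 61, 61 days between events).
So this recurs on the 1st of every 2 months.
Next: March 2016 → Tue Mar 1 2016.
Next: May 2016 → Sun May 1 2016.
July 2016: Fri Jul 1 2016.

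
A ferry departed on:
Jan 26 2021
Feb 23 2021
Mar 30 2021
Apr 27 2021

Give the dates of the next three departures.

May 25 2021, Jun 29 2021, Jul 27 2021

These are Tuesdays with 28, 35, 28-day gaps.
Each is the final Tuesday of its month — Mar 30 2021 is past the 28th, so '4th Tuesday' doesn't fit.
Last Tuesday of May 2021: May 25 2021.
Last Tuesday of June 2021: Jun 29 2021.
Last Tuesday of July 2021: Jul 27 2021.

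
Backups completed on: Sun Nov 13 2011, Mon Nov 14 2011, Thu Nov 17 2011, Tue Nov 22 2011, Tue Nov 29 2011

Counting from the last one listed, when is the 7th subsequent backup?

Tue Mar 13 2012

The spacing grows by 2 each time: 1, 3, 5, 7 days.
Next gap: 9 days. Tue Nov 29 2011 + 9 days = Thu Dec 8 2011.
Next gap: 11 days. Thu Dec 8 2011 + 11 days = Mon Dec 19 2011.
Next gap: 13 days. Mon Dec 19 2011 + 13 days = Sun Jan 1 2012.
Next gap: 15 days. Sun Jan 1 2012 + 15 days = Mon Jan 16 2012.
Next gap: 17 days. Mon Jan 16 2012 + 17 days = Thu Feb 2 2012.
Next gap: 19 days. Thu Feb 2 2012 + 19 days = Tue Feb 21 2012.
Next gap: 21 days. Tue Feb 21 2012 + 21 days = Tue Mar 13 2012.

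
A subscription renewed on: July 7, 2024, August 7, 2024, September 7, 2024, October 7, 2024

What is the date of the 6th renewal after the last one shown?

Each date is the 7th; the gaps (31, 31, 30) track the month lengths.
The rule is the 7th of each month.
November 2024: November 7, 2024.
Next: December 2024 → December 7, 2024.
January 2025: January 7, 2025.
Next: February 2025 → February 7, 2025.
March 2025: March 7, 2025.
Next: April 2025 → April 7, 2025.

April 7, 2025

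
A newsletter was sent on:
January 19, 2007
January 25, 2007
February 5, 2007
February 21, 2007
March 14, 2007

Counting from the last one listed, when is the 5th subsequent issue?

Intervals are 6, 11, 16, 21 days — an arithmetic progression with common difference 5.
Next gap: 26 days. March 14, 2007 + 26 days = April 9, 2007.
Next gap: 31 days. April 9, 2007 + 31 days = May 10, 2007.
Next gap: 36 days. May 10, 2007 + 36 days = June 15, 2007.
Next gap: 41 days. June 15, 2007 + 41 days = July 26, 2007.
Next gap: 46 days. July 26, 2007 + 46 days = September 10, 2007.

September 10, 2007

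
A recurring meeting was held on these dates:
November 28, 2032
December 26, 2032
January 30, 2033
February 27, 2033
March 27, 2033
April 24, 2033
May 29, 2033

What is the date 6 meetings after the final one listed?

November 27, 2033

Every date is a Sunday; gaps 28, 35, 28, 28, 28, 35 days.
Each is the last Sunday of its month (at least one falls on the 29th or later, ruling out '4th Sunday').
June 2033 ends with Sunday June 26, 2033.
July 2033 ends with Sunday July 31, 2033.
Last Sunday of August 2033: August 28, 2033.
September 2033 ends with Sunday September 25, 2033.
Last Sunday of October 2033: October 30, 2033.
Last Sunday of November 2033: November 27, 2033.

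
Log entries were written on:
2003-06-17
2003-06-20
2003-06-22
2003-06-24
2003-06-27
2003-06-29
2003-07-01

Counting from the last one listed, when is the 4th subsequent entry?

Every event lands on a Tuesday or Friday or Sunday (gaps cycle 3, 2, 2, 3, 2, 2).
So the schedule is: every Tuesday, Friday and Sunday.
The following Friday is 2003-07-04.
Next Sunday: 2003-07-06.
The following Tuesday is 2003-07-08.
Next Friday: 2003-07-11.

2003-07-11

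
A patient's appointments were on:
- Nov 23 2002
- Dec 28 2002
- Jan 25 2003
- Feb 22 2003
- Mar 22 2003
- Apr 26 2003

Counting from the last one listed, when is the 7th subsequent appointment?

Nov 22 2003

These are Saturdays at 28- or 35-day spacing (35, 28, 28, 28, 35).
The pattern: 4th Saturday of the month.
4th Saturday of May 2003: May 24 2003.
June 2003 — 4th Saturday is Jun 28 2003.
4th Saturday of July 2003: Jul 26 2003.
August 2003 — 4th Saturday is Aug 23 2003.
September 2003 — 4th Saturday is Sep 27 2003.
October 2003 — 4th Saturday is Oct 25 2003.
4th Saturday of November 2003: Nov 22 2003.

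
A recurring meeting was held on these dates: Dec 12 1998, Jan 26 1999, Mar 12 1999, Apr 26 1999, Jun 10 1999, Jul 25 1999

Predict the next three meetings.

Every event comes 45 days after the last (45, 45, 45, 45, 45).
Jul 25 1999 + 45 days = Sep 8 1999.
Sep 8 1999 + 45 days = Oct 23 1999.
Oct 23 1999 + 45 days = Dec 7 1999.

Sep 8 1999, Oct 23 1999, Dec 7 1999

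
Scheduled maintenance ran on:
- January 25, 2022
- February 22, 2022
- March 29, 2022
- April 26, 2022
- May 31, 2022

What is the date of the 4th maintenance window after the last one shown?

September 27, 2022

All Tuesdays; the gaps (28, 35, 28, 35) vary with month length.
This is the last Tuesday of each month.
June 2022 ends with Tuesday June 28, 2022.
Last Tuesday of July 2022: July 26, 2022.
Last Tuesday of August 2022: August 30, 2022.
September 2022 ends with Tuesday September 27, 2022.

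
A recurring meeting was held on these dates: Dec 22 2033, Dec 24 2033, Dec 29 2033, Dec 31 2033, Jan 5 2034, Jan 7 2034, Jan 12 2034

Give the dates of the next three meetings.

Every event lands on a Thursday or Saturday (gaps cycle 2, 5, 2, 5, 2, 5).
So the schedule is: every Thursday and Saturday.
The following Saturday is Jan 14 2034.
The following Thursday is Jan 19 2034.
The following Saturday is Jan 21 2034.

Jan 14 2034, Jan 19 2034, Jan 21 2034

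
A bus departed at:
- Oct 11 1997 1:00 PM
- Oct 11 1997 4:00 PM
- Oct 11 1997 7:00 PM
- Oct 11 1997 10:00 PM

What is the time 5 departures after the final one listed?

Spacing: 3, 3, 3 h — constant 3 h.
Oct 11 1997 10:00 PM + 3 h = Oct 12 1997 1:00 AM.
Oct 12 1997 1:00 AM + 3 h = Oct 12 1997 4:00 AM.
Oct 12 1997 4:00 AM + 3 h = Oct 12 1997 7:00 AM.
Oct 12 1997 7:00 AM + 3 h = Oct 12 1997 10:00 AM.
Oct 12 1997 10:00 AM + 3 h = Oct 12 1997 1:00 PM.

Oct 12 1997 1:00 PM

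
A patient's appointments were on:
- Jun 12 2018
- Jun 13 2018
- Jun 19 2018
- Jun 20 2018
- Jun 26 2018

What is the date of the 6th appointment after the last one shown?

The gap pattern 1, 6, 1, 6 repeats every 2 events.
These are the Tuesdays and Wednesdays of each week.
Next Wednesday: Jun 27 2018.
Next Tuesday: Jul 3 2018.
The following Wednesday is Jul 4 2018.
The following Tuesday is Jul 10 2018.
Next Wednesday: Jul 11 2018.
The following Tuesday is Jul 17 2018.

Jul 17 2018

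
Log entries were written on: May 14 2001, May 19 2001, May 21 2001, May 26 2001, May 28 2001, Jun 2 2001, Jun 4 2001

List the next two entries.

Jun 9 2001, Jun 11 2001

Gaps: 5, 2, 5, 2, 5, 2 days — not constant, but cyclic with period 2.
The events fall on every Monday and Saturday.
Next Saturday: Jun 9 2001.
Next Monday: Jun 11 2001.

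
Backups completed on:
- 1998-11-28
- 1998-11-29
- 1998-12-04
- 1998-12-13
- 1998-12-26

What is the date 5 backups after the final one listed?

1999-04-30

Gaps: 1, 5, 9, 13 days — each gap is 4 larger than the previous one.
Next gap: 17 days. 1998-12-26 + 17 days = 1999-01-12.
Next gap: 21 days. 1999-01-12 + 21 days = 1999-02-02.
Next gap: 25 days. 1999-02-02 + 25 days = 1999-02-27.
Next gap: 29 days. 1999-02-27 + 29 days = 1999-03-28.
Next gap: 33 days. 1999-03-28 + 33 days = 1999-04-30.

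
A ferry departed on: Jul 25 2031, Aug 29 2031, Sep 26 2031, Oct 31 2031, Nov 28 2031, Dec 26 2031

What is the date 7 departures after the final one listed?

Jul 30 2032

Every date is a Friday; gaps 35, 28, 35, 28, 28 days.
Each is the last Friday of its month (at least one falls on the 29th or later, ruling out '4th Friday').
January 2032 ends with Friday Jan 30 2032.
February 2032 ends with Friday Feb 27 2032.
March 2032 ends with Friday Mar 26 2032.
Last Friday of April 2032: Apr 30 2032.
May 2032 ends with Friday May 28 2032.
June 2032 ends with Friday Jun 25 2032.
July 2032 ends with Friday Jul 30 2032.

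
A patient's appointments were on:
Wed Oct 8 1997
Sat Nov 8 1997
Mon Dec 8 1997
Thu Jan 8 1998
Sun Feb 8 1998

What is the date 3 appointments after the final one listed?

The day-of-month is always 8 (31, 30, 31, 31 days between events).
So this recurs on the 8th of each month.
Next: March 1998 → Sun Mar 8 1998.
Next: April 1998 → Wed Apr 8 1998.
May 1998: Fri May 8 1998.

Fri May 8 1998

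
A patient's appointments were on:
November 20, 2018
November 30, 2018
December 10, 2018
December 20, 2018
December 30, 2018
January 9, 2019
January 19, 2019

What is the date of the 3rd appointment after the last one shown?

Every event comes 10 days after the last (10, 10, 10, 10, 10, 10).
January 19, 2019 + 10 days = January 29, 2019.
January 29, 2019 + 10 days = February 8, 2019.
February 8, 2019 + 10 days = February 18, 2019.

February 18, 2019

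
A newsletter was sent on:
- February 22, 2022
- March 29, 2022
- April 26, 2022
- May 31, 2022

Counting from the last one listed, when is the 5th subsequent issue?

October 25, 2022

All Tuesdays; the gaps (35, 28, 35) vary with month length.
This is the last Tuesday of each month.
June 2022 ends with Tuesday June 28, 2022.
Last Tuesday of July 2022: July 26, 2022.
Last Tuesday of August 2022: August 30, 2022.
Last Tuesday of September 2022: September 27, 2022.
October 2022 ends with Tuesday October 25, 2022.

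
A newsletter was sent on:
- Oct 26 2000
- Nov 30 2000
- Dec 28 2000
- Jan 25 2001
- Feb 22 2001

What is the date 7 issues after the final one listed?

Sep 27 2001

All Thursdays; the gaps (35, 28, 28, 28) vary with month length.
This is the last Thursday of each month.
March 2001 ends with Thursday Mar 29 2001.
Last Thursday of April 2001: Apr 26 2001.
May 2001 ends with Thursday May 31 2001.
Last Thursday of June 2001: Jun 28 2001.
July 2001 ends with Thursday Jul 26 2001.
Last Thursday of August 2001: Aug 30 2001.
Last Thursday of September 2001: Sep 27 2001.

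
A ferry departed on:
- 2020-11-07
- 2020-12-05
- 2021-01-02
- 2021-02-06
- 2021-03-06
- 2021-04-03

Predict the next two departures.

All dates are Saturdays, 28, 28, 35, 28, 28 days apart.
Specifically, the 1st Saturday of each month.
May 2021 — 1st Saturday is 2021-05-01.
June 2021 — 1st Saturday is 2021-06-05.

2021-05-01, 2021-06-05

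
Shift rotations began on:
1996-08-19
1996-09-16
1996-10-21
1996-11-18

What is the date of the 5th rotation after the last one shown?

1997-04-21

These are Mondays at 28- or 35-day spacing (28, 35, 28).
The pattern: 3rd Monday of the month.
3rd Monday of December 1996: 1996-12-16.
January 1997 — 3rd Monday is 1997-01-20.
February 1997 — 3rd Monday is 1997-02-17.
3rd Monday of March 1997: 1997-03-17.
April 1997 — 3rd Monday is 1997-04-21.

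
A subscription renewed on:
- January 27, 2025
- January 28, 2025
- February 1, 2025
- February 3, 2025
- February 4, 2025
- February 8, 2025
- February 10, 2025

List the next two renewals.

The gap pattern 1, 4, 2, 1, 4, 2 repeats every 3 events.
These are the Mondays, Tuesdays and Saturdays of each week.
The following Tuesday is February 11, 2025.
The following Saturday is February 15, 2025.

February 11, 2025; February 15, 2025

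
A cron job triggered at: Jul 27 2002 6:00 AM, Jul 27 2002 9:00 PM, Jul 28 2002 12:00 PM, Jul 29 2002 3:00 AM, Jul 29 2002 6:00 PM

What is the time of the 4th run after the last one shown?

Aug 1 2002 6:00 AM

The interval is a steady 15 hours (15, 15, 15, 15).
Jul 29 2002 6:00 PM + 15 h = Jul 30 2002 9:00 AM.
Jul 30 2002 9:00 AM + 15 h = Jul 31 2002 12:00 AM.
Jul 31 2002 12:00 AM + 15 h = Jul 31 2002 3:00 PM.
Jul 31 2002 3:00 PM + 15 h = Aug 1 2002 6:00 AM.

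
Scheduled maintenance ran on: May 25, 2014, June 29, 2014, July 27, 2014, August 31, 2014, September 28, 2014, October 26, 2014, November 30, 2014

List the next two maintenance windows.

All Sundays; the gaps (35, 28, 35, 28, 28, 35) vary with month length.
This is the last Sunday of each month.
December 2014 ends with Sunday December 28, 2014.
Last Sunday of January 2015: January 25, 2015.

December 28, 2014; January 25, 2015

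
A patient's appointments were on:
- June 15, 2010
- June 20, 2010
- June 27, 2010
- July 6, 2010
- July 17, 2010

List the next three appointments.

July 30, 2010; August 14, 2010; August 31, 2010

Gaps: 5, 7, 9, 11 days — each gap is 2 larger than the previous one.
Next gap: 13 days. July 17, 2010 + 13 days = July 30, 2010.
Next gap: 15 days. July 30, 2010 + 15 days = August 14, 2010.
Next gap: 17 days. August 14, 2010 + 17 days = August 31, 2010.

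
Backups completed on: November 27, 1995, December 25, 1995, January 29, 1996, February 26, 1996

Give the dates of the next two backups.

March 25, 1996; April 29, 1996

Every date is a Monday; gaps 28, 35, 28 days.
Each is the last Monday of its month (at least one falls on the 29th or later, ruling out '4th Monday').
Last Monday of March 1996: March 25, 1996.
Last Monday of April 1996: April 29, 1996.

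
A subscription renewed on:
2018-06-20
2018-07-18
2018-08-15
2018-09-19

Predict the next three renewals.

These are Wednesdays at 28- or 35-day spacing (28, 28, 35).
The pattern: 3rd Wednesday of the month.
3rd Wednesday of October 2018: 2018-10-17.
November 2018 — 3rd Wednesday is 2018-11-21.
December 2018 — 3rd Wednesday is 2018-12-19.

2018-10-17, 2018-11-21, 2018-12-19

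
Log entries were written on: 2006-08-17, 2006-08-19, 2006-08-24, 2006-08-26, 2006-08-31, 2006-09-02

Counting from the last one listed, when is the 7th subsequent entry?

2006-09-28

Every event lands on a Thursday or Saturday (gaps cycle 2, 5, 2, 5, 2).
So the schedule is: every Thursday and Saturday.
The following Thursday is 2006-09-07.
Next Saturday: 2006-09-09.
Next Thursday: 2006-09-14.
The following Saturday is 2006-09-16.
The following Thursday is 2006-09-21.
The following Saturday is 2006-09-23.
The following Thursday is 2006-09-28.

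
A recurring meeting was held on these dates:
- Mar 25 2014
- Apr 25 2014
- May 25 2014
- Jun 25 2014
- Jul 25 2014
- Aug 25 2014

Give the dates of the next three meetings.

Each date is the 25th; the gaps (31, 30, 31, 30, 31) track the month lengths.
The rule is the 25th of each month.
Next: September 2014 → Sep 25 2014.
Next: October 2014 → Oct 25 2014.
November 2014: Nov 25 2014.

Sep 25 2014, Oct 25 2014, Nov 25 2014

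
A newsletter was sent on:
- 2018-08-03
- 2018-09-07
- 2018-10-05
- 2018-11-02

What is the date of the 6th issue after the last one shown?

All dates are Fridays, 35, 28, 28 days apart.
Specifically, the 1st Friday of each month.
1st Friday of December 2018: 2018-12-07.
January 2019 — 1st Friday is 2019-01-04.
February 2019 — 1st Friday is 2019-02-01.
1st Friday of March 2019: 2019-03-01.
1st Friday of April 2019: 2019-04-05.
May 2019 — 1st Friday is 2019-05-03.

2019-05-03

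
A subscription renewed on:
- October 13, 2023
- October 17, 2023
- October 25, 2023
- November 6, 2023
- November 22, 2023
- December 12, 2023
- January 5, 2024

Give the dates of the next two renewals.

February 2, 2024; March 5, 2024

The spacing grows by 4 each time: 4, 8, 12, 16, 20, 24 days.
Next gap: 28 days. January 5, 2024 + 28 days = February 2, 2024.
Next gap: 32 days. February 2, 2024 + 32 days = March 5, 2024.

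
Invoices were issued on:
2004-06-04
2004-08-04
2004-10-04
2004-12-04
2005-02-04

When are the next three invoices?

Each date is the 4th; the gaps (61, 61, 61, 62) track the month lengths.
The rule is the 4th of every 2 months.
Next: April 2005 → 2005-04-04.
June 2005: 2005-06-04.
August 2005: 2005-08-04.

2005-04-04, 2005-06-04, 2005-08-04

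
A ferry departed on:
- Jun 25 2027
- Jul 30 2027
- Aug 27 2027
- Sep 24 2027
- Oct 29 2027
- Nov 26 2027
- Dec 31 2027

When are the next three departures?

Jan 28 2028, Feb 25 2028, Mar 31 2028

Every date is a Friday; gaps 35, 28, 28, 35, 28, 35 days.
Each is the last Friday of its month (at least one falls on the 29th or later, ruling out '4th Friday').
Last Friday of January 2028: Jan 28 2028.
February 2028 ends with Friday Feb 25 2028.
March 2028 ends with Friday Mar 31 2028.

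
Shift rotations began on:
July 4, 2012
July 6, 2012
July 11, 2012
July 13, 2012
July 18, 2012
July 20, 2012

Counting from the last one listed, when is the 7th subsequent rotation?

August 15, 2012

Every event lands on a Wednesday or Friday (gaps cycle 2, 5, 2, 5, 2).
So the schedule is: every Wednesday and Friday.
The following Wednesday is July 25, 2012.
Next Friday: July 27, 2012.
Next Wednesday: August 1, 2012.
The following Friday is August 3, 2012.
The following Wednesday is August 8, 2012.
Next Friday: August 10, 2012.
The following Wednesday is August 15, 2012.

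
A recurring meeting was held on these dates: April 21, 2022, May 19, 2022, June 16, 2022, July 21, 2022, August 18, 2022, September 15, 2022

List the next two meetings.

Gaps: 28, 28, 35, 28, 28 days — a mix of 28 and 35. Every date is a Thursday.
Each is the 3rd Thursday of its month.
3rd Thursday of October 2022: October 20, 2022.
3rd Thursday of November 2022: November 17, 2022.

October 20, 2022; November 17, 2022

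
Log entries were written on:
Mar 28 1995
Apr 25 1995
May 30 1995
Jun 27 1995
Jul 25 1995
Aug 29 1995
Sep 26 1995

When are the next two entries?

Oct 31 1995, Nov 28 1995

These are Tuesdays with 28, 35, 28, 28, 35, 28-day gaps.
Each is the final Tuesday of its month — May 30 1995 is past the 28th, so '4th Tuesday' doesn't fit.
October 1995 ends with Tuesday Oct 31 1995.
Last Tuesday of November 1995: Nov 28 1995.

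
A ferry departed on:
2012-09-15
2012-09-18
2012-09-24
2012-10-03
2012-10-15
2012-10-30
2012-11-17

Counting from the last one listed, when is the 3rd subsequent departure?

Gaps: 3, 6, 9, 12, 15, 18 days — each gap is 3 larger than the previous one.
Next gap: 21 days. 2012-11-17 + 21 days = 2012-12-08.
Next gap: 24 days. 2012-12-08 + 24 days = 2013-01-01.
Next gap: 27 days. 2013-01-01 + 27 days = 2013-01-28.

2013-01-28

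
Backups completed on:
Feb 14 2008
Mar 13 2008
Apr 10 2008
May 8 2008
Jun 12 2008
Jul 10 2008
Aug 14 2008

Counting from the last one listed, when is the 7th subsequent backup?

All dates are Thursdays, 28, 28, 28, 35, 28, 35 days apart.
Specifically, the 2nd Thursday of each month.
2nd Thursday of September 2008: Sep 11 2008.
October 2008 — 2nd Thursday is Oct 9 2008.
November 2008 — 2nd Thursday is Nov 13 2008.
December 2008 — 2nd Thursday is Dec 11 2008.
2nd Thursday of January 2009: Jan 8 2009.
2nd Thursday of February 2009: Feb 12 2009.
March 2009 — 2nd Thursday is Mar 12 2009.

Mar 12 2009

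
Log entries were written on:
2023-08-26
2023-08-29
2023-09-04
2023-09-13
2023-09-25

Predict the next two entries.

2023-10-10, 2023-10-28

Gaps: 3, 6, 9, 12 days — each gap is 3 larger than the previous one.
Next gap: 15 days. 2023-09-25 + 15 days = 2023-10-10.
Next gap: 18 days. 2023-10-10 + 18 days = 2023-10-28.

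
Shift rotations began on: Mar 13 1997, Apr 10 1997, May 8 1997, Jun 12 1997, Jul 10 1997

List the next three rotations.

Aug 14 1997, Sep 11 1997, Oct 9 1997

Gaps: 28, 28, 35, 28 days — a mix of 28 and 35. Every date is a Thursday.
Each is the 2nd Thursday of its month.
2nd Thursday of August 1997: Aug 14 1997.
September 1997 — 2nd Thursday is Sep 11 1997.
October 1997 — 2nd Thursday is Oct 9 1997.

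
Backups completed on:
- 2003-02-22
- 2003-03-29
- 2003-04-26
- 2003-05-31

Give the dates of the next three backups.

These are Saturdays with 35, 28, 35-day gaps.
Each is the final Saturday of its month — 2003-03-29 is past the 28th, so '4th Saturday' doesn't fit.
Last Saturday of June 2003: 2003-06-28.
July 2003 ends with Saturday 2003-07-26.
Last Saturday of August 2003: 2003-08-30.

2003-06-28, 2003-07-26, 2003-08-30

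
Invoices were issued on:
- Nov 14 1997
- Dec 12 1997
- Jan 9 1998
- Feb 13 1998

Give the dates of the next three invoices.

Mar 13 1998, Apr 10 1998, May 8 1998

Gaps: 28, 28, 35 days — a mix of 28 and 35. Every date is a Friday.
Each is the 2nd Friday of its month.
2nd Friday of March 1998: Mar 13 1998.
April 1998 — 2nd Friday is Apr 10 1998.
2nd Friday of May 1998: May 8 1998.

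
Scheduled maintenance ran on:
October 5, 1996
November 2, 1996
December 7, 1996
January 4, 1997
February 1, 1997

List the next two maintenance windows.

All dates are Saturdays, 28, 35, 28, 28 days apart.
Specifically, the 1st Saturday of each month.
March 1997 — 1st Saturday is March 1, 1997.
1st Saturday of April 1997: April 5, 1997.

March 1, 1997; April 5, 1997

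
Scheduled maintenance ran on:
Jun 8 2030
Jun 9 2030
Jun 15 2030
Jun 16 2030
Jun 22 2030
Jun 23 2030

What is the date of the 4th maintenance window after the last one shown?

Gaps: 1, 6, 1, 6, 1 days — not constant, but cyclic with period 2.
The events fall on every Saturday and Sunday.
The following Saturday is Jun 29 2030.
Next Sunday: Jun 30 2030.
The following Saturday is Jul 6 2030.
The following Sunday is Jul 7 2030.

Jul 7 2030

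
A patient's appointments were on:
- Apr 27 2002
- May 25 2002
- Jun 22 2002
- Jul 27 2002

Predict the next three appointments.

All dates are Saturdays, 28, 28, 35 days apart.
Specifically, the 4th Saturday of each month.
August 2002 — 4th Saturday is Aug 24 2002.
September 2002 — 4th Saturday is Sep 28 2002.
October 2002 — 4th Saturday is Oct 26 2002.

Aug 24 2002, Sep 28 2002, Oct 26 2002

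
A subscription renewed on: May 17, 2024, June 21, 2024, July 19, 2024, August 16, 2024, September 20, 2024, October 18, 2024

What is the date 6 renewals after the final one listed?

April 18, 2025

These are Fridays at 28- or 35-day spacing (35, 28, 28, 35, 28).
The pattern: 3rd Friday of the month.
3rd Friday of November 2024: November 15, 2024.
3rd Friday of December 2024: December 20, 2024.
January 2025 — 3rd Friday is January 17, 2025.
3rd Friday of February 2025: February 21, 2025.
March 2025 — 3rd Friday is March 21, 2025.
3rd Friday of April 2025: April 18, 2025.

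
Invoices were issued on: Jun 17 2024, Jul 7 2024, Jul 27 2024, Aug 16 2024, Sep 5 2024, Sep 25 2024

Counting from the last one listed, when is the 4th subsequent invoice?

The spacing is 20, 20, 20, 20, 20 days — always 20 days.
Sep 25 2024 + 20 days = Oct 15 2024.
Oct 15 2024 + 20 days = Nov 4 2024.
Nov 4 2024 + 20 days = Nov 24 2024.
Nov 24 2024 + 20 days = Dec 14 2024.

Dec 14 2024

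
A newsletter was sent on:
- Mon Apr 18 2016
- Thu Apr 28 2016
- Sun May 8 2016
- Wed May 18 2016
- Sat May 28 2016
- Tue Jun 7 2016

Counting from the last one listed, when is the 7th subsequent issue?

Gaps between consecutive events: 10, 10, 10, 10, 10 days — a constant 10-day interval.
Tue Jun 7 2016 + 10 days = Fri Jun 17 2016.
Fri Jun 17 2016 + 10 days = Mon Jun 27 2016.
Mon Jun 27 2016 + 10 days = Thu Jul 7 2016.
Thu Jul 7 2016 + 10 days = Sun Jul 17 2016.
Sun Jul 17 2016 + 10 days = Wed Jul 27 2016.
Wed Jul 27 2016 + 10 days = Sat Aug 6 2016.
Sat Aug 6 2016 + 10 days = Tue Aug 16 2016.

Tue Aug 16 2016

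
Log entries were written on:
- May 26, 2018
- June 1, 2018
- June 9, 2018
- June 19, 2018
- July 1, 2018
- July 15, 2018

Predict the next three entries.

July 31, 2018; August 18, 2018; September 7, 2018

Intervals are 6, 8, 10, 12, 14 days — an arithmetic progression with common difference 2.
Next gap: 16 days. July 15, 2018 + 16 days = July 31, 2018.
Next gap: 18 days. July 31, 2018 + 18 days = August 18, 2018.
Next gap: 20 days. August 18, 2018 + 20 days = September 7, 2018.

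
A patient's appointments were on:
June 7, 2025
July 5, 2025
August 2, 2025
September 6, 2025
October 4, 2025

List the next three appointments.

November 1, 2025; December 6, 2025; January 3, 2026

These are Saturdays at 28- or 35-day spacing (28, 28, 35, 28).
The pattern: 1st Saturday of the month.
November 2025 — 1st Saturday is November 1, 2025.
1st Saturday of December 2025: December 6, 2025.
1st Saturday of January 2026: January 3, 2026.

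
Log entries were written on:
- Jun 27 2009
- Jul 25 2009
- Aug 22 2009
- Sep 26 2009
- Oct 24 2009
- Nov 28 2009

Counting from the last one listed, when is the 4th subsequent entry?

All dates are Saturdays, 28, 28, 35, 28, 35 days apart.
Specifically, the 4th Saturday of each month.
4th Saturday of December 2009: Dec 26 2009.
4th Saturday of January 2010: Jan 23 2010.
February 2010 — 4th Saturday is Feb 27 2010.
March 2010 — 4th Saturday is Mar 27 2010.

Mar 27 2010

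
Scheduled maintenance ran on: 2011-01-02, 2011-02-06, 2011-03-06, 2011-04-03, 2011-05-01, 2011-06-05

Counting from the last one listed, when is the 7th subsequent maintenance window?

2012-01-01

These are Sundays at 28- or 35-day spacing (35, 28, 28, 28, 35).
The pattern: 1st Sunday of the month.
1st Sunday of July 2011: 2011-07-03.
August 2011 — 1st Sunday is 2011-08-07.
September 2011 — 1st Sunday is 2011-09-04.
October 2011 — 1st Sunday is 2011-10-02.
November 2011 — 1st Sunday is 2011-11-06.
1st Sunday of December 2011: 2011-12-04.
1st Sunday of January 2012: 2012-01-01.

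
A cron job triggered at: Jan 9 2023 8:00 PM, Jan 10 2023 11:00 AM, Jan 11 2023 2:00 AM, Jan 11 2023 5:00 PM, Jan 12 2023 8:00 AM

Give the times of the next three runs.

Spacing: 15, 15, 15, 15 h — constant 15 h.
Jan 12 2023 8:00 AM + 15 h = Jan 12 2023 11:00 PM.
Jan 12 2023 11:00 PM + 15 h = Jan 13 2023 2:00 PM.
Jan 13 2023 2:00 PM + 15 h = Jan 14 2023 5:00 AM.

Jan 12 2023 11:00 PM, Jan 13 2023 2:00 PM, Jan 14 2023 5:00 AM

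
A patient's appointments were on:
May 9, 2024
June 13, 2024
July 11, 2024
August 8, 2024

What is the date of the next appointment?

September 12, 2024

Gaps: 35, 28, 28 days — a mix of 28 and 35. Every date is a Thursday.
Each is the 2nd Thursday of its month.
September 2024 — 2nd Thursday is September 12, 2024.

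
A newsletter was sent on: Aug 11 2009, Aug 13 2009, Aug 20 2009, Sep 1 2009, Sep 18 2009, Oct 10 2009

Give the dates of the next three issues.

Gaps: 2, 7, 12, 17, 22 days — each gap is 5 larger than the previous one.
Next gap: 27 days. Oct 10 2009 + 27 days = Nov 6 2009.
Next gap: 32 days. Nov 6 2009 + 32 days = Dec 8 2009.
Next gap: 37 days. Dec 8 2009 + 37 days = Jan 14 2010.

Nov 6 2009, Dec 8 2009, Jan 14 2010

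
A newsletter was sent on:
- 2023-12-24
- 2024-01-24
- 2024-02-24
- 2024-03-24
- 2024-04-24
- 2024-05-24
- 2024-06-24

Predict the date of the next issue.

2024-07-24

The day-of-month is always 24 (31, 31, 29, 31, 30, 31 days between events).
So this recurs on the 24th of each month.
Next: July 2024 → 2024-07-24.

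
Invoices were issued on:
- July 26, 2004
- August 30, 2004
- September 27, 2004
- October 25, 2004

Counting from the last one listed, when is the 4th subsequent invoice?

All Mondays; the gaps (35, 28, 28) vary with month length.
This is the last Monday of each month.
November 2004 ends with Monday November 29, 2004.
December 2004 ends with Monday December 27, 2004.
Last Monday of January 2005: January 31, 2005.
Last Monday of February 2005: February 28, 2005.

February 28, 2005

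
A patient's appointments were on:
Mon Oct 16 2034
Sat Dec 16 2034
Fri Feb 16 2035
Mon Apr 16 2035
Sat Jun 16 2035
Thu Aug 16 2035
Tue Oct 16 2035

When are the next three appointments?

The day-of-month is always 16 (61, 62, 59, 61, 61, 61 days between events).
So this recurs on the 16th of every 2 months.
Next: December 2035 → Sun Dec 16 2035.
February 2036: Sat Feb 16 2036.
Next: April 2036 → Wed Apr 16 2036.

Sun Dec 16 2035, Sat Feb 16 2036, Wed Apr 16 2036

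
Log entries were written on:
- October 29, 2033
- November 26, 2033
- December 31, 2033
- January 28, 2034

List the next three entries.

February 25, 2034; March 25, 2034; April 29, 2034

These are Saturdays with 28, 35, 28-day gaps.
Each is the final Saturday of its month — October 29, 2033 is past the 28th, so '4th Saturday' doesn't fit.
February 2034 ends with Saturday February 25, 2034.
March 2034 ends with Saturday March 25, 2034.
April 2034 ends with Saturday April 29, 2034.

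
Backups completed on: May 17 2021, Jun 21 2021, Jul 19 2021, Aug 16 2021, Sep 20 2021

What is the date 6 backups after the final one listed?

These are Mondays at 28- or 35-day spacing (35, 28, 28, 35).
The pattern: 3rd Monday of the month.
3rd Monday of October 2021: Oct 18 2021.
November 2021 — 3rd Monday is Nov 15 2021.
December 2021 — 3rd Monday is Dec 20 2021.
January 2022 — 3rd Monday is Jan 17 2022.
3rd Monday of February 2022: Feb 21 2022.
March 2022 — 3rd Monday is Mar 21 2022.

Mar 21 2022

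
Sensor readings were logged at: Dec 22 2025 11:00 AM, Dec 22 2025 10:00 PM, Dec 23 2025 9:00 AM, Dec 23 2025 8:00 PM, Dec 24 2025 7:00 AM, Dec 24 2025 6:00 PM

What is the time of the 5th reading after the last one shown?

Dec 27 2025 1:00 AM

Spacing: 11, 11, 11, 11, 11 h — constant 11 h.
Dec 24 2025 6:00 PM + 11 h = Dec 25 2025 5:00 AM.
Dec 25 2025 5:00 AM + 11 h = Dec 25 2025 4:00 PM.
Dec 25 2025 4:00 PM + 11 h = Dec 26 2025 3:00 AM.
Dec 26 2025 3:00 AM + 11 h = Dec 26 2025 2:00 PM.
Dec 26 2025 2:00 PM + 11 h = Dec 27 2025 1:00 AM.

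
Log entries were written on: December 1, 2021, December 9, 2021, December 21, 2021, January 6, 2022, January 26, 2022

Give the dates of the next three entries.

February 19, 2022; March 19, 2022; April 20, 2022

The spacing grows by 4 each time: 8, 12, 16, 20 days.
Next gap: 24 days. January 26, 2022 + 24 days = February 19, 2022.
Next gap: 28 days. February 19, 2022 + 28 days = March 19, 2022.
Next gap: 32 days. March 19, 2022 + 32 days = April 20, 2022.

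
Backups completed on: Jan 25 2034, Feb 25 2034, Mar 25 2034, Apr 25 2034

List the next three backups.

Each date is the 25th; the gaps (31, 28, 31) track the month lengths.
The rule is the 25th of each month.
May 2034: May 25 2034.
Next: June 2034 → Jun 25 2034.
Next: July 2034 → Jul 25 2034.

May 25 2034, Jun 25 2034, Jul 25 2034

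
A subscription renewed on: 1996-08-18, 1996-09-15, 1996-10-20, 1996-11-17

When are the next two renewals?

1996-12-15, 1997-01-19

Gaps: 28, 35, 28 days — a mix of 28 and 35. Every date is a Sunday.
Each is the 3rd Sunday of its month.
December 1996 — 3rd Sunday is 1996-12-15.
January 1997 — 3rd Sunday is 1997-01-19.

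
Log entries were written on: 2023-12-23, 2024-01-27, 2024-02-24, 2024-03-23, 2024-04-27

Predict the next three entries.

2024-05-25, 2024-06-22, 2024-07-27

Gaps: 35, 28, 28, 35 days — a mix of 28 and 35. Every date is a Saturday.
Each is the 4th Saturday of its month.
4th Saturday of May 2024: 2024-05-25.
June 2024 — 4th Saturday is 2024-06-22.
July 2024 — 4th Saturday is 2024-07-27.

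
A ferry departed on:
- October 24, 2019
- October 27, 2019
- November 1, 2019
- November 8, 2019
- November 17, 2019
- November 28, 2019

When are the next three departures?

Intervals are 3, 5, 7, 9, 11 days — an arithmetic progression with common difference 2.
Next gap: 13 days. November 28, 2019 + 13 days = December 11, 2019.
Next gap: 15 days. December 11, 2019 + 15 days = December 26, 2019.
Next gap: 17 days. December 26, 2019 + 17 days = January 12, 2020.

December 11, 2019; December 26, 2019; January 12, 2020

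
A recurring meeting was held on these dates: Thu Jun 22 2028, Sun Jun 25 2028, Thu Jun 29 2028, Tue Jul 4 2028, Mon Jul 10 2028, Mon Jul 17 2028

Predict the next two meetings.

Intervals are 3, 4, 5, 6, 7 days — an arithmetic progression with common difference 1.
Next gap: 8 days. Mon Jul 17 2028 + 8 days = Tue Jul 25 2028.
Next gap: 9 days. Tue Jul 25 2028 + 9 days = Thu Aug 3 2028.

Tue Jul 25 2028, Thu Aug 3 2028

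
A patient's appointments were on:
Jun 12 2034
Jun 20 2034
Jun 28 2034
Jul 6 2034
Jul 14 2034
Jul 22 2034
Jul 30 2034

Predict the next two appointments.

Gaps between consecutive events: 8, 8, 8, 8, 8, 8 days — a constant 8-day interval.
Jul 30 2034 + 8 days = Aug 7 2034.
Aug 7 2034 + 8 days = Aug 15 2034.

Aug 7 2034, Aug 15 2034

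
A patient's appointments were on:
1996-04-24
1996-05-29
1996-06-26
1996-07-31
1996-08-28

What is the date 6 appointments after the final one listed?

These are Wednesdays with 35, 28, 35, 28-day gaps.
Each is the final Wednesday of its month — 1996-05-29 is past the 28th, so '4th Wednesday' doesn't fit.
Last Wednesday of September 1996: 1996-09-25.
Last Wednesday of October 1996: 1996-10-30.
November 1996 ends with Wednesday 1996-11-27.
December 1996 ends with Wednesday 1996-12-25.
January 1997 ends with Wednesday 1997-01-29.
Last Wednesday of February 1997: 1997-02-26.

1997-02-26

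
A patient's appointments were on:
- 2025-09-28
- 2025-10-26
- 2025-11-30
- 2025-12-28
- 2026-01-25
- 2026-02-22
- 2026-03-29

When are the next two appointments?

Every date is a Sunday; gaps 28, 35, 28, 28, 28, 35 days.
Each is the last Sunday of its month (at least one falls on the 29th or later, ruling out '4th Sunday').
Last Sunday of April 2026: 2026-04-26.
May 2026 ends with Sunday 2026-05-31.

2026-04-26, 2026-05-31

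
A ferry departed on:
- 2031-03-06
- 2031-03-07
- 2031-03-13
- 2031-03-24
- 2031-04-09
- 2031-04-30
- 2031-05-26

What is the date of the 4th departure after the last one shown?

2031-10-27

Intervals are 1, 6, 11, 16, 21, 26 days — an arithmetic progression with common difference 5.
Next gap: 31 days. 2031-05-26 + 31 days = 2031-06-26.
Next gap: 36 days. 2031-06-26 + 36 days = 2031-08-01.
Next gap: 41 days. 2031-08-01 + 41 days = 2031-09-11.
Next gap: 46 days. 2031-09-11 + 46 days = 2031-10-27.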